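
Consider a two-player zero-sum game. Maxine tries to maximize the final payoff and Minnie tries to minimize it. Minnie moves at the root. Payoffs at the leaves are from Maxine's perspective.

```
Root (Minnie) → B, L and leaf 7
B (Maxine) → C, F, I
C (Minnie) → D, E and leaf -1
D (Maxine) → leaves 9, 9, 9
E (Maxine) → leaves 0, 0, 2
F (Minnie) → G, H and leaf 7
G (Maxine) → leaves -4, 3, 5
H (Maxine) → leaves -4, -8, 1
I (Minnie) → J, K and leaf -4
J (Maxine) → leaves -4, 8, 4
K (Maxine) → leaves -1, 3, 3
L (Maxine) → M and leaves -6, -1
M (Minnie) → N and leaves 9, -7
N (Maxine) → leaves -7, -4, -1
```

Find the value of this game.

D (Maxine): max(9, 9, 9) = 9
E (Maxine): max(0, 0, 2) = 2
C (Minnie): min(9, 2, -1) = -1
G (Maxine): max(-4, 3, 5) = 5
H (Maxine): max(-4, -8, 1) = 1
F (Minnie): min(5, 1, 7) = 1
J (Maxine): max(-4, 8, 4) = 8
K (Maxine): max(-1, 3, 3) = 3
I (Minnie): min(8, 3, -4) = -4
B (Maxine): max(-1, 1, -4) = 1
N (Maxine): max(-7, -4, -1) = -1
M (Minnie): min(-1, 9, -7) = -7
L (Maxine): max(-7, -6, -1) = -1
Root (Minnie): min(1, -1, 7) = -1

-1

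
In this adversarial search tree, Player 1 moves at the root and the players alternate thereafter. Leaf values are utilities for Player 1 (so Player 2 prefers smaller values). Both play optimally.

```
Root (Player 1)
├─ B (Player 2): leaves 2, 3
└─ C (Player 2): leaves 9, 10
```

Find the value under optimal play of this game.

B (Player 2): min(2, 3) = 2
C (Player 2): min(9, 10) = 9
Root (Player 1): max(2, 9) = 9

9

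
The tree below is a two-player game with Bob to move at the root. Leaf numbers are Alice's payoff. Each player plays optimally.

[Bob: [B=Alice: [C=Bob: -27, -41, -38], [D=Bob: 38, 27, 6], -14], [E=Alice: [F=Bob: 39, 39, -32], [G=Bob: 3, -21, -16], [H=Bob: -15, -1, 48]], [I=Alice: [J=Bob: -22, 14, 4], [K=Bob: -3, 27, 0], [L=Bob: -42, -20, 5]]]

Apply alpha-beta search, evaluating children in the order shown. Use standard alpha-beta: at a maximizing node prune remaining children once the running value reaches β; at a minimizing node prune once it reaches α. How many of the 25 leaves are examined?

22

C [α=-∞,β=+∞]: v=-41
D [α=-41,β=+∞]: v=6
B [α=-∞,β=+∞]: v=6
F [α=-∞,β=6]: v=-32
G [α=-32,β=6]: v=-21
H [α=-21,β=6]: v=-15
E [α=-∞,β=6]: v=-15
J [α=-∞,β=-15]: v=-22
K [α=-22,β=-15]: v=-3
I [α=-∞,β=-15]: v=-3 after child 2 ≥ β → β-cutoff, skip 1
Root [α=-∞,β=+∞]: v=-15
Leaves evaluated: 22 of 25.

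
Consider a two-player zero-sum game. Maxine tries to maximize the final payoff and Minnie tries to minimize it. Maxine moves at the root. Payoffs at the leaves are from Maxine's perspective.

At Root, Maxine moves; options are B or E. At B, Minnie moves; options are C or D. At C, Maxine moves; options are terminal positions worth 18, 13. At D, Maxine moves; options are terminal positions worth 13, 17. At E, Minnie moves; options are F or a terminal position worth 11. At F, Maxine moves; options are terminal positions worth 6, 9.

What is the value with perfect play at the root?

17

C (Maxine): max(18, 13) = 18
D (Maxine): max(13, 17) = 17
B (Minnie): min(18, 17) = 17
F (Maxine): max(6, 9) = 9
E (Minnie): min(9, 11) = 9
Root (Maxine): max(17, 9) = 17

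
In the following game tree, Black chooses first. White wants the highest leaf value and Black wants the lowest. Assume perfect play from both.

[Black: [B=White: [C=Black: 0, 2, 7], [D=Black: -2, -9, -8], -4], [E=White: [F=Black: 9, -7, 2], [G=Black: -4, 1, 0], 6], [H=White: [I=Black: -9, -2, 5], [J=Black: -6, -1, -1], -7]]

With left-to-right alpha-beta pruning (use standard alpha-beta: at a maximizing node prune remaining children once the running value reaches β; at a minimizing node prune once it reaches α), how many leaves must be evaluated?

C [α=-∞,β=+∞]: v=0
D [α=0,β=+∞]: v=-2 after child 1 ≤ α → α-cutoff, skip 2
B [α=-∞,β=+∞]: v=0
F [α=-∞,β=0]: v=-7
G [α=-7,β=0]: v=-4
E [α=-∞,β=0]: v=6
I [α=-∞,β=0]: v=-9
J [α=-9,β=0]: v=-6
H [α=-∞,β=0]: v=-6
Root [α=-∞,β=+∞]: v=-6
Leaves evaluated: 19 of 21.

19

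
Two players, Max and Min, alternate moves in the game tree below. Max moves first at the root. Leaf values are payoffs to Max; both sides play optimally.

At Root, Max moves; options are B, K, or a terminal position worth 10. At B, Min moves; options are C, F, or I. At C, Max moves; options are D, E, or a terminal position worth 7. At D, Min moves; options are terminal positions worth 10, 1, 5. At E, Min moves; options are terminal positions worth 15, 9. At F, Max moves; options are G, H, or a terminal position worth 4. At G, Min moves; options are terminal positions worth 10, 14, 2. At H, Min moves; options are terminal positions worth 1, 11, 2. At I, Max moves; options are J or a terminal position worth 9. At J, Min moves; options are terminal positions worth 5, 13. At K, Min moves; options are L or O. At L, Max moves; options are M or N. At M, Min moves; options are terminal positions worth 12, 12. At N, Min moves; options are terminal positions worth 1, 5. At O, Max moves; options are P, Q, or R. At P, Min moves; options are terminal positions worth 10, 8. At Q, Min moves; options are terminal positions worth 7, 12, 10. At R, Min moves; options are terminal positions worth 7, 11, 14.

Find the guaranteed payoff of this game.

10

D (Min): min(10, 1, 5) = 1
E (Min): min(15, 9) = 9
C (Max): max(1, 9, 7) = 9
G (Min): min(10, 14, 2) = 2
H (Min): min(1, 11, 2) = 1
F (Max): max(2, 1, 4) = 4
J (Min): min(5, 13) = 5
I (Max): max(5, 9) = 9
B (Min): min(9, 4, 9) = 4
M (Min): min(12, 12) = 12
N (Min): min(1, 5) = 1
L (Max): max(12, 1) = 12
P (Min): min(10, 8) = 8
Q (Min): min(7, 12, 10) = 7
R (Min): min(7, 11, 14) = 7
O (Max): max(8, 7, 7) = 8
K (Min): min(12, 8) = 8
Root (Max): max(4, 8, 10) = 10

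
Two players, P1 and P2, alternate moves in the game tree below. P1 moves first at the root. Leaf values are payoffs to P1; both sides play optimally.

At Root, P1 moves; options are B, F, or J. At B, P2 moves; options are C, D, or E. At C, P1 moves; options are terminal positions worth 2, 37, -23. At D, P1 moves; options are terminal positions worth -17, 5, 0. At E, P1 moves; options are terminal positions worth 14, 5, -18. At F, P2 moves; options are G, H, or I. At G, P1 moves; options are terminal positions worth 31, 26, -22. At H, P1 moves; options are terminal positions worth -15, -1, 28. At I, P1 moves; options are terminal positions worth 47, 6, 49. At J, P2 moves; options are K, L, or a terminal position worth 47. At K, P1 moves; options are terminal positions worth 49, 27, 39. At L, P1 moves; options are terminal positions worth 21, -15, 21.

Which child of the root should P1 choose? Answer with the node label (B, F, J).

C (P1): max(2, 37, -23) = 37
D (P1): max(-17, 5, 0) = 5
E (P1): max(14, 5, -18) = 14
B (P2): min(37, 5, 14) = 5
G (P1): max(31, 26, -22) = 31
H (P1): max(-15, -1, 28) = 28
I (P1): max(47, 6, 49) = 49
F (P2): min(31, 28, 49) = 28
K (P1): max(49, 27, 39) = 49
L (P1): max(21, -15, 21) = 21
J (P2): min(49, 21, 47) = 21
Root (P1): max(5, 28, 21) = 28
P1 picks the child with the highest value: F (value 28).

F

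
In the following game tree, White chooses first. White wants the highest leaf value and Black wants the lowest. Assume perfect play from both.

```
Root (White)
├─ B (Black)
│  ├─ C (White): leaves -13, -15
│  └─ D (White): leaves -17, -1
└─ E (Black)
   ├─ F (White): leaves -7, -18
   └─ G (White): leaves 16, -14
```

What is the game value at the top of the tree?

C (White): max(-13, -15) = -13
D (White): max(-17, -1) = -1
B (Black): min(-13, -1) = -13
F (White): max(-7, -18) = -7
G (White): max(16, -14) = 16
E (Black): min(-7, 16) = -7
Root (White): max(-13, -7) = -7

-7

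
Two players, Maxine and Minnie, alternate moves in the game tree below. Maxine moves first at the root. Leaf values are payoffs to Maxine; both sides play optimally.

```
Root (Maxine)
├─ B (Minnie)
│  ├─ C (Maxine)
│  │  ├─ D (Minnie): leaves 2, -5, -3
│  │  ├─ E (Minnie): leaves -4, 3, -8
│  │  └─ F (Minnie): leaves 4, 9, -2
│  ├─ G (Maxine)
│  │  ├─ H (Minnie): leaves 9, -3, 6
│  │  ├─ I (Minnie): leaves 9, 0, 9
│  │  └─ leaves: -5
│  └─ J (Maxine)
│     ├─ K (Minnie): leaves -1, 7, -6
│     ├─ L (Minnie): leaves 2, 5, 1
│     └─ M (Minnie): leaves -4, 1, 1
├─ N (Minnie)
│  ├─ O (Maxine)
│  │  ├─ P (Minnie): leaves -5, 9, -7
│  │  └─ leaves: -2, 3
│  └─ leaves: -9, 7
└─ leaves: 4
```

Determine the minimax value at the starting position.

4

D (Minnie): min(2, -5, -3) = -5
E (Minnie): min(-4, 3, -8) = -8
F (Minnie): min(4, 9, -2) = -2
C (Maxine): max(-5, -8, -2) = -2
H (Minnie): min(9, -3, 6) = -3
I (Minnie): min(9, 0, 9) = 0
G (Maxine): max(-3, 0, -5) = 0
K (Minnie): min(-1, 7, -6) = -6
L (Minnie): min(2, 5, 1) = 1
M (Minnie): min(-4, 1, 1) = -4
J (Maxine): max(-6, 1, -4) = 1
B (Minnie): min(-2, 0, 1) = -2
P (Minnie): min(-5, 9, -7) = -7
O (Maxine): max(-7, -2, 3) = 3
N (Minnie): min(3, -9, 7) = -9
Root (Maxine): max(-2, -9, 4) = 4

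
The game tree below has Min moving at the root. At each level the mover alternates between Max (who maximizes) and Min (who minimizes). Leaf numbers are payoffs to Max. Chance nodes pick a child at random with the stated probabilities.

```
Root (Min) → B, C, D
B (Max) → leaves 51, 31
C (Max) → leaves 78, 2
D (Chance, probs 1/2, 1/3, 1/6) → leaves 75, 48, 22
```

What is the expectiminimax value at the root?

B (Max): max(51, 31) = 51
C (Max): max(78, 2) = 78
D (Chance): 1/2·75 + 1/3·48 + 1/6·22 = 57.17
Root (Min): min(51, 78, 57.17) = 51

51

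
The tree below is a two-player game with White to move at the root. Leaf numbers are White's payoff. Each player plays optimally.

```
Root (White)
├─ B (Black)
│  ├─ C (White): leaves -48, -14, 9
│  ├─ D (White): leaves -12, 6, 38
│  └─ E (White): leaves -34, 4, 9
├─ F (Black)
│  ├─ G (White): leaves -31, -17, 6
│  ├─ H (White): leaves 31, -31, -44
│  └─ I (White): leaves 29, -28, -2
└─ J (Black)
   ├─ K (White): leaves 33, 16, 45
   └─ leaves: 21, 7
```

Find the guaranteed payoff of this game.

9

C (White): max(-48, -14, 9) = 9
D (White): max(-12, 6, 38) = 38
E (White): max(-34, 4, 9) = 9
B (Black): min(9, 38, 9) = 9
G (White): max(-31, -17, 6) = 6
H (White): max(31, -31, -44) = 31
I (White): max(29, -28, -2) = 29
F (Black): min(6, 31, 29) = 6
K (White): max(33, 16, 45) = 45
J (Black): min(45, 21, 7) = 7
Root (White): max(9, 6, 7) = 9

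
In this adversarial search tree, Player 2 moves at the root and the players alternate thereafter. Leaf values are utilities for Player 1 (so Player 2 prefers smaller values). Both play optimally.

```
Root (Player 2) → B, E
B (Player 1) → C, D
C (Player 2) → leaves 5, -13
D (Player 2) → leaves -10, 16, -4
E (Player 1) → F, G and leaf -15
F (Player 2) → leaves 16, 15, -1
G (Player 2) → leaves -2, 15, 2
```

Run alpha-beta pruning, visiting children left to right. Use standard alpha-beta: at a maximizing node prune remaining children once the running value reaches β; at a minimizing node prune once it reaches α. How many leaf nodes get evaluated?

8

C [α=-∞,β=+∞]: v=-13
D [α=-13,β=+∞]: v=-10
B [α=-∞,β=+∞]: v=-10
F [α=-∞,β=-10]: v=-1
E [α=-∞,β=-10]: v=-1 after child 1 ≥ β → β-cutoff, skip 2
Root [α=-∞,β=+∞]: v=-10
Leaves evaluated: 8 of 12.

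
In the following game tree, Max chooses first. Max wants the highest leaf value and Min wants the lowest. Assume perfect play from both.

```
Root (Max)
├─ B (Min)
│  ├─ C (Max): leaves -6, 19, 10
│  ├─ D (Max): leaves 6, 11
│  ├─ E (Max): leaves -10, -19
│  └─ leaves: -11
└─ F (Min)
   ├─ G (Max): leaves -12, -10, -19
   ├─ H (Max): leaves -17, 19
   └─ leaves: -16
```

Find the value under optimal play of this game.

-11

C (Max): max(-6, 19, 10) = 19
D (Max): max(6, 11) = 11
E (Max): max(-10, -19) = -10
B (Min): min(19, 11, -10, -11) = -11
G (Max): max(-12, -10, -19) = -10
H (Max): max(-17, 19) = 19
F (Min): min(-10, 19, -16) = -16
Root (Max): max(-11, -16) = -11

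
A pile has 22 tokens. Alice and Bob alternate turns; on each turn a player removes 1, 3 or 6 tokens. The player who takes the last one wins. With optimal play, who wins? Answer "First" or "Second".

Second

Compute winning (W) and losing (L) positions by backward induction:
i:   0  1  2  3  4  5  6  7  8  9 10 11 12 13 14 15 16 17 18 19 20 21 22
     L  W  L  W  L  W  W  W  W  L  W  L  W  L  W  W  W  W  L  W  L  W  L
Position 22 is L, so the second player wins.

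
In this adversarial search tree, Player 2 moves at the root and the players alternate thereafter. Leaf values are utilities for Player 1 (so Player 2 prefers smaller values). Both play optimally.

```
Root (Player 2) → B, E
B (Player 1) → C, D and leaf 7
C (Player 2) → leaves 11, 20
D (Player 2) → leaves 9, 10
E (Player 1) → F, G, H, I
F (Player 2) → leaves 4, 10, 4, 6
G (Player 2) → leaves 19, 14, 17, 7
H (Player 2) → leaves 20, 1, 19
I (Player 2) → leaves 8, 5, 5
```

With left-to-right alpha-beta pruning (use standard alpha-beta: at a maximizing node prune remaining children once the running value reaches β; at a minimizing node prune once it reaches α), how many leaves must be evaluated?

C [α=-∞,β=+∞]: v=11
D [α=11,β=+∞]: v=9 after child 1 ≤ α → α-cutoff, skip 1
B [α=-∞,β=+∞]: v=11
F [α=-∞,β=11]: v=4
G [α=4,β=11]: v=7
H [α=7,β=11]: v=1 after child 2 ≤ α → α-cutoff, skip 1
I [α=7,β=11]: v=5 after child 2 ≤ α → α-cutoff, skip 1
E [α=-∞,β=11]: v=7
Root [α=-∞,β=+∞]: v=7
Leaves evaluated: 16 of 19.

16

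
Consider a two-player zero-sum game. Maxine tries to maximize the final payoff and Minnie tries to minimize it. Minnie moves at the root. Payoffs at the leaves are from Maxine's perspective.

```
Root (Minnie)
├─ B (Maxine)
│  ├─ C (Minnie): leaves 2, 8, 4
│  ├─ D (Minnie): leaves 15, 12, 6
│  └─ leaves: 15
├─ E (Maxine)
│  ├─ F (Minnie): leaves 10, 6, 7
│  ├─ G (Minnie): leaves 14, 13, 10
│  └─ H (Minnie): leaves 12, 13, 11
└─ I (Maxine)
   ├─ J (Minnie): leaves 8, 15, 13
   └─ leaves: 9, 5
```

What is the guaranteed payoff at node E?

F: min(10, 6, 7) = 6
G: min(14, 13, 10) = 10
H: min(12, 13, 11) = 11
E: max(6, 10, 11) = 11

11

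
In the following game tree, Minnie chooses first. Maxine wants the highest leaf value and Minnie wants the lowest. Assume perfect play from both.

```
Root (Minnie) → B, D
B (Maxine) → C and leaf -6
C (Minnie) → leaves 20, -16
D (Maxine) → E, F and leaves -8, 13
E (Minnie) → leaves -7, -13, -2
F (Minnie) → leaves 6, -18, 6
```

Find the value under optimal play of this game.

C (Minnie): min(20, -16) = -16
B (Maxine): max(-16, -6) = -6
E (Minnie): min(-7, -13, -2) = -13
F (Minnie): min(6, -18, 6) = -18
D (Maxine): max(-13, -18, -8, 13) = 13
Root (Minnie): min(-6, 13) = -6

-6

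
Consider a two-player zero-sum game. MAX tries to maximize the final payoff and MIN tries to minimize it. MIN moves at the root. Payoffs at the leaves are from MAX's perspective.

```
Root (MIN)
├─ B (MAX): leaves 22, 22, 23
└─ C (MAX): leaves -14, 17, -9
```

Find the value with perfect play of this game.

B (MAX): max(22, 22, 23) = 23
C (MAX): max(-14, 17, -9) = 17
Root (MIN): min(23, 17) = 17

17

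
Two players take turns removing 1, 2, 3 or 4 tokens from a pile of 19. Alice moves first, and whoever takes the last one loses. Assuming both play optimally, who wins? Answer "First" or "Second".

First

Compute winning (W) and losing (L) positions by backward induction:
i:   0  1  2  3  4  5  6  7  8  9 10 11 12 13 14 15 16 17 18 19
     W  L  W  W  W  W  L  W  W  W  W  L  W  W  W  W  L  W  W  W
Position 19 is W, so the first player wins.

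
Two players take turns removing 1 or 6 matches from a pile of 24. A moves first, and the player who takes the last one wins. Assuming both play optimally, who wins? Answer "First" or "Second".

Mark each pile size as W (mover wins) or L (mover loses):
i:   0  1  2  3  4  5  6  7  8  9 10 11 12 13 14 15 16 17 18 19 20 21 22 23 24
     L  W  L  W  L  W  W  L  W  L  W  L  W  W  L  W  L  W  L  W  W  L  W  L  W
Position 24 is W, so the first player wins.

First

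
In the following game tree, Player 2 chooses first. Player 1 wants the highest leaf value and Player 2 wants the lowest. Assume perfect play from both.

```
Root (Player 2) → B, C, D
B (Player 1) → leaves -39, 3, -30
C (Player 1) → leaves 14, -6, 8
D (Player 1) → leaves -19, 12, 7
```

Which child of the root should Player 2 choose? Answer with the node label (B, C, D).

B

B (Player 1): max(-39, 3, -30) = 3
C (Player 1): max(14, -6, 8) = 14
D (Player 1): max(-19, 12, 7) = 12
Root (Player 2): min(3, 14, 12) = 3
Player 2 picks the child with the lowest value: B (value 3).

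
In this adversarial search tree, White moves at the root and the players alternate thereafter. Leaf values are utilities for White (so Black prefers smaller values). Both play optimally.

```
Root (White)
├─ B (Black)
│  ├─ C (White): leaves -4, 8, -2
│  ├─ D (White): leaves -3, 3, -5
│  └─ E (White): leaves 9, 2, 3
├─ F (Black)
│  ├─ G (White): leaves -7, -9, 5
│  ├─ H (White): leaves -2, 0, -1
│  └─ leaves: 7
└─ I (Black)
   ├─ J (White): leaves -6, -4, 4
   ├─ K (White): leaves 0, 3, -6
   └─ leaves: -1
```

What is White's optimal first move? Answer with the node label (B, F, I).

C (White): max(-4, 8, -2) = 8
D (White): max(-3, 3, -5) = 3
E (White): max(9, 2, 3) = 9
B (Black): min(8, 3, 9) = 3
G (White): max(-7, -9, 5) = 5
H (White): max(-2, 0, -1) = 0
F (Black): min(5, 0, 7) = 0
J (White): max(-6, -4, 4) = 4
K (White): max(0, 3, -6) = 3
I (Black): min(4, 3, -1) = -1
Root (White): max(3, 0, -1) = 3
White picks the child with the highest value: B (value 3).

B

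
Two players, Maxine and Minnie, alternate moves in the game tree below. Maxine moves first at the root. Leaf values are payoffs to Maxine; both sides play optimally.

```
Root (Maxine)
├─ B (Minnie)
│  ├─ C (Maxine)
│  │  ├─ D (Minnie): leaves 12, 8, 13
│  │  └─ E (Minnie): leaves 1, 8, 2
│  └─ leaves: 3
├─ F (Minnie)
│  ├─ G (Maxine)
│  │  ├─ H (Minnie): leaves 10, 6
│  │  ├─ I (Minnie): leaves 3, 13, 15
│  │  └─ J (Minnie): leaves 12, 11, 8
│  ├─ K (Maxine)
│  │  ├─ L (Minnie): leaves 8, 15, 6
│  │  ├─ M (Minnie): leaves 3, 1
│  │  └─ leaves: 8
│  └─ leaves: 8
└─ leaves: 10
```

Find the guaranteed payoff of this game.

10

D (Minnie): min(12, 8, 13) = 8
E (Minnie): min(1, 8, 2) = 1
C (Maxine): max(8, 1) = 8
B (Minnie): min(8, 3) = 3
H (Minnie): min(10, 6) = 6
I (Minnie): min(3, 13, 15) = 3
J (Minnie): min(12, 11, 8) = 8
G (Maxine): max(6, 3, 8) = 8
L (Minnie): min(8, 15, 6) = 6
M (Minnie): min(3, 1) = 1
K (Maxine): max(6, 1, 8) = 8
F (Minnie): min(8, 8, 8) = 8
Root (Maxine): max(3, 8, 10) = 10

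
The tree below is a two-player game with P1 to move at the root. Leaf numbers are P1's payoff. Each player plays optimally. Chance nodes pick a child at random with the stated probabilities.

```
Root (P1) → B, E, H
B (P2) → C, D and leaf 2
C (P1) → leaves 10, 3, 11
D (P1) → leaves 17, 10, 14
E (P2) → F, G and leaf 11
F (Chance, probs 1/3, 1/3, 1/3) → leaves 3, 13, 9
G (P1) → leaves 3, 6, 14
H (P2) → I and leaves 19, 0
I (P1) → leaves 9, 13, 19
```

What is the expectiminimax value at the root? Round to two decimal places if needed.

C (P1): max(10, 3, 11) = 11
D (P1): max(17, 10, 14) = 17
B (P2): min(11, 17, 2) = 2
F (Chance): 1/3·3 + 1/3·13 + 1/3·9 = 8.33
G (P1): max(3, 6, 14) = 14
E (P2): min(8.33, 14, 11) = 8.33
I (P1): max(9, 13, 19) = 19
H (P2): min(19, 19, 0) = 0
Root (P1): max(2, 8.33, 0) = 8.33

8.33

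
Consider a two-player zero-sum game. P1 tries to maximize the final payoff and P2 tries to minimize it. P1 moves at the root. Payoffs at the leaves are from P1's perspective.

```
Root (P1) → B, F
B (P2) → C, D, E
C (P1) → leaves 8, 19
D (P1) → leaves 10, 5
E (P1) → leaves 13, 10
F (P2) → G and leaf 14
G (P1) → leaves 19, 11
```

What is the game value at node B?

C: max(8, 19) = 19
D: max(10, 5) = 10
E: max(13, 10) = 13
B: min(19, 10, 13) = 10

10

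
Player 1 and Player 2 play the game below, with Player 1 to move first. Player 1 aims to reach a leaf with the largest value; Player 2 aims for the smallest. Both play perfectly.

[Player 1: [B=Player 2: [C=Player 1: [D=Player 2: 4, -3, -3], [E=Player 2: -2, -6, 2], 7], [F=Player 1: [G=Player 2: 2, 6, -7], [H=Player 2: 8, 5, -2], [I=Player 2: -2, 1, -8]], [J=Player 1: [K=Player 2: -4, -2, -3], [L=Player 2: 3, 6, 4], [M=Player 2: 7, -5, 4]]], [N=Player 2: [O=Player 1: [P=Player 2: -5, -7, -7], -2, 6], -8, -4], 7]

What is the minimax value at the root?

7

D (Player 2): min(4, -3, -3) = -3
E (Player 2): min(-2, -6, 2) = -6
C (Player 1): max(-3, -6, 7) = 7
G (Player 2): min(2, 6, -7) = -7
H (Player 2): min(8, 5, -2) = -2
I (Player 2): min(-2, 1, -8) = -8
F (Player 1): max(-7, -2, -8) = -2
K (Player 2): min(-4, -2, -3) = -4
L (Player 2): min(3, 6, 4) = 3
M (Player 2): min(7, -5, 4) = -5
J (Player 1): max(-4, 3, -5) = 3
B (Player 2): min(7, -2, 3) = -2
P (Player 2): min(-5, -7, -7) = -7
O (Player 1): max(-7, -2, 6) = 6
N (Player 2): min(6, -8, -4) = -8
Root (Player 1): max(-2, -8, 7) = 7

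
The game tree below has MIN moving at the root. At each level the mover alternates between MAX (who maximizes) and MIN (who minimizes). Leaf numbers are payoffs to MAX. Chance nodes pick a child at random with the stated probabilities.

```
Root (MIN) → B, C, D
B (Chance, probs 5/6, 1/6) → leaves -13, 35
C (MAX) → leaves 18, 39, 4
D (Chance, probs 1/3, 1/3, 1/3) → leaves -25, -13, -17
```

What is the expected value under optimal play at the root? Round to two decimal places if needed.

B (Chance): 5/6·-13 + 1/6·35 = -5
C (MAX): max(18, 39, 4) = 39
D (Chance): 1/3·-25 + 1/3·-13 + 1/3·-17 = -18.33
Root (MIN): min(-5, 39, -18.33) = -18.33

-18.33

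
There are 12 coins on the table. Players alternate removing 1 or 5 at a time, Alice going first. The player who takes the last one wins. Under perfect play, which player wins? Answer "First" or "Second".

Compute winning (W) and losing (L) positions by backward induction:
i:   0  1  2  3  4  5  6  7  8  9 10 11 12
     L  W  L  W  L  W  L  W  L  W  L  W  L
Position 12 is L, so the second player wins.

Second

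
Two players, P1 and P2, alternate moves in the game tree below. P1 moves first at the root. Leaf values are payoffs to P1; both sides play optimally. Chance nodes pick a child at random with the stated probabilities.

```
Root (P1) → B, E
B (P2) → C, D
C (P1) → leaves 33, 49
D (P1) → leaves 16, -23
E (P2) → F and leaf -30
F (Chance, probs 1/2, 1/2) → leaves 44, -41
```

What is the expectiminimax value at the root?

16

C (P1): max(33, 49) = 49
D (P1): max(16, -23) = 16
B (P2): min(49, 16) = 16
F (Chance): 1/2·44 + 1/2·-41 = 1.5
E (P2): min(1.5, -30) = -30
Root (P1): max(16, -30) = 16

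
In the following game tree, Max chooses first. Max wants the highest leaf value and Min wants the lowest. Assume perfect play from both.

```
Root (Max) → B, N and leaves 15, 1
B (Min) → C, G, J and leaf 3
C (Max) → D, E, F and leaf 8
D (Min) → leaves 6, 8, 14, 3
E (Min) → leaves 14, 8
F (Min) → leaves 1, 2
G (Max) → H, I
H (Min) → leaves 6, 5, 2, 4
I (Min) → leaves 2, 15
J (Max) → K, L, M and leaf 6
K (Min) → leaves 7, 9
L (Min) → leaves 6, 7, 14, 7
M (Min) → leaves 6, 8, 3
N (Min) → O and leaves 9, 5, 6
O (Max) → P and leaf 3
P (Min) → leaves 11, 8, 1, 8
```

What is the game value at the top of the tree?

15

D (Min): min(6, 8, 14, 3) = 3
E (Min): min(14, 8) = 8
F (Min): min(1, 2) = 1
C (Max): max(3, 8, 1, 8) = 8
H (Min): min(6, 5, 2, 4) = 2
I (Min): min(2, 15) = 2
G (Max): max(2, 2) = 2
K (Min): min(7, 9) = 7
L (Min): min(6, 7, 14, 7) = 6
M (Min): min(6, 8, 3) = 3
J (Max): max(7, 6, 3, 6) = 7
B (Min): min(8, 2, 7, 3) = 2
P (Min): min(11, 8, 1, 8) = 1
O (Max): max(1, 3) = 3
N (Min): min(3, 9, 5, 6) = 3
Root (Max): max(2, 3, 15, 1) = 15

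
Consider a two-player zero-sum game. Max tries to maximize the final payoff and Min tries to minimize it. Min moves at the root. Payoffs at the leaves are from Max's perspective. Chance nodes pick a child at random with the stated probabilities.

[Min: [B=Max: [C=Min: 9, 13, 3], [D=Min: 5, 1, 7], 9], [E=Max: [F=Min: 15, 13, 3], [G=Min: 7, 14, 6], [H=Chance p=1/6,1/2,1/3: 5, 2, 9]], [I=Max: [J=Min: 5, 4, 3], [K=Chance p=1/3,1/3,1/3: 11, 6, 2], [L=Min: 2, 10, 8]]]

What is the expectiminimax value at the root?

6

C (Min): min(9, 13, 3) = 3
D (Min): min(5, 1, 7) = 1
B (Max): max(3, 1, 9) = 9
F (Min): min(15, 13, 3) = 3
G (Min): min(7, 14, 6) = 6
H (Chance): 1/6·5 + 1/2·2 + 1/3·9 = 4.83
E (Max): max(3, 6, 4.83) = 6
J (Min): min(5, 4, 3) = 3
K (Chance): 1/3·11 + 1/3·6 + 1/3·2 = 6.33
L (Min): min(2, 10, 8) = 2
I (Max): max(3, 6.33, 2) = 6.33
Root (Min): min(9, 6, 6.33) = 6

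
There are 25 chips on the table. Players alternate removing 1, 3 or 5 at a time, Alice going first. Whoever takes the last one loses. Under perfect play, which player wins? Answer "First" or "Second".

W/L table (W = player to move can force a win):
i:   0  1  2  3  4  5  6  7  8  9 10 11 12 13 14 15 16 17 18 19 20 21 22 23 24 25
     W  L  W  L  W  L  W  L  W  L  W  L  W  L  W  L  W  L  W  L  W  L  W  L  W  L
Position 25 is L, so the second player wins.

Second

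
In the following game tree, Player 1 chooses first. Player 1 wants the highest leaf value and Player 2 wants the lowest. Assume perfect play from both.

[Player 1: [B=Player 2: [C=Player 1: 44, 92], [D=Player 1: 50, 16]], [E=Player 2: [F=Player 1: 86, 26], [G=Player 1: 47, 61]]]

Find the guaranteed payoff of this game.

C (Player 1): max(44, 92) = 92
D (Player 1): max(50, 16) = 50
B (Player 2): min(92, 50) = 50
F (Player 1): max(86, 26) = 86
G (Player 1): max(47, 61) = 61
E (Player 2): min(86, 61) = 61
Root (Player 1): max(50, 61) = 61

61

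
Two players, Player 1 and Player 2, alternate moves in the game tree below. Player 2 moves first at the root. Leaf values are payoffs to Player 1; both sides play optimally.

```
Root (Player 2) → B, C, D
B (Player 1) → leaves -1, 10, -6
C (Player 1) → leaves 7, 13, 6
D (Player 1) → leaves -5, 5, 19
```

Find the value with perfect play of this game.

B (Player 1): max(-1, 10, -6) = 10
C (Player 1): max(7, 13, 6) = 13
D (Player 1): max(-5, 5, 19) = 19
Root (Player 2): min(10, 13, 19) = 10

10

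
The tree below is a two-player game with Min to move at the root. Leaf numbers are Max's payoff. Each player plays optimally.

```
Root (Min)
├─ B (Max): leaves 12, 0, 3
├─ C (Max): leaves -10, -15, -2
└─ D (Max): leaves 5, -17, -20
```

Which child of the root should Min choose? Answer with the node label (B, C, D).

C

B (Max): max(12, 0, 3) = 12
C (Max): max(-10, -15, -2) = -2
D (Max): max(5, -17, -20) = 5
Root (Min): min(12, -2, 5) = -2
Min picks the child with the lowest value: C (value -2).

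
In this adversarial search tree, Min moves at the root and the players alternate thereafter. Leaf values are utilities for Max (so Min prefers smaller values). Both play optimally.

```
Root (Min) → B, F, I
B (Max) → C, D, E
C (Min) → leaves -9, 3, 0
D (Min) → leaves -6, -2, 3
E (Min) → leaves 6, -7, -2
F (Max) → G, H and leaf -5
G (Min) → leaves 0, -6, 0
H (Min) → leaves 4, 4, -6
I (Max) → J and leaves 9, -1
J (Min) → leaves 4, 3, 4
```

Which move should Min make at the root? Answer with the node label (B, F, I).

C (Min): min(-9, 3, 0) = -9
D (Min): min(-6, -2, 3) = -6
E (Min): min(6, -7, -2) = -7
B (Max): max(-9, -6, -7) = -6
G (Min): min(0, -6, 0) = -6
H (Min): min(4, 4, -6) = -6
F (Max): max(-6, -6, -5) = -5
J (Min): min(4, 3, 4) = 3
I (Max): max(3, 9, -1) = 9
Root (Min): min(-6, -5, 9) = -6
Min picks the child with the lowest value: B (value -6).

B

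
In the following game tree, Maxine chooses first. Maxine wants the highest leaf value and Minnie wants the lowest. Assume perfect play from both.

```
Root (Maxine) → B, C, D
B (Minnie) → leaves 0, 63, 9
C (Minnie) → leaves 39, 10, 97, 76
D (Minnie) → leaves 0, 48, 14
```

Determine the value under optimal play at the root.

10

B (Minnie): min(0, 63, 9) = 0
C (Minnie): min(39, 10, 97, 76) = 10
D (Minnie): min(0, 48, 14) = 0
Root (Maxine): max(0, 10, 0) = 10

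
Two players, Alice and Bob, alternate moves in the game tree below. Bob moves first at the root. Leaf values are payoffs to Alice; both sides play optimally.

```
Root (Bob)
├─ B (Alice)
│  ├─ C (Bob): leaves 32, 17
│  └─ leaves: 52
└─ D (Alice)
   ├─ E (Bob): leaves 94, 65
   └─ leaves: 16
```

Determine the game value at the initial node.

C (Bob): min(32, 17) = 17
B (Alice): max(17, 52) = 52
E (Bob): min(94, 65) = 65
D (Alice): max(65, 16) = 65
Root (Bob): min(52, 65) = 52

52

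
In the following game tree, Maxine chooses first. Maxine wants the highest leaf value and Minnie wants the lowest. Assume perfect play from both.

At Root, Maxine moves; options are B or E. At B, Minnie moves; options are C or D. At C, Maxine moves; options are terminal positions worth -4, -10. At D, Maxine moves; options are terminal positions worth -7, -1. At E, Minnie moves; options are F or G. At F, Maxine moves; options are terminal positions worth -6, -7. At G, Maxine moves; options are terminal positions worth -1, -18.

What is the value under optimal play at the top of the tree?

-4

C (Maxine): max(-4, -10) = -4
D (Maxine): max(-7, -1) = -1
B (Minnie): min(-4, -1) = -4
F (Maxine): max(-6, -7) = -6
G (Maxine): max(-1, -18) = -1
E (Minnie): min(-6, -1) = -6
Root (Maxine): max(-4, -6) = -4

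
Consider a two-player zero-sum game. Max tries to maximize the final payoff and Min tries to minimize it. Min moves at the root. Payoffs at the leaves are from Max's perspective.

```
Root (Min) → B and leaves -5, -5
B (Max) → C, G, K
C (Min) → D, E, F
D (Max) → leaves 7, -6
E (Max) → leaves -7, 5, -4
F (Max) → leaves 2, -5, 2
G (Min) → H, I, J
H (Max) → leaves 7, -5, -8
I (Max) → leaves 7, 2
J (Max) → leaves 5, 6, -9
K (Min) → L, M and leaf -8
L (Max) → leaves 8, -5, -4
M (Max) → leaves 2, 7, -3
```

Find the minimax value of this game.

-5

D (Max): max(7, -6) = 7
E (Max): max(-7, 5, -4) = 5
F (Max): max(2, -5, 2) = 2
C (Min): min(7, 5, 2) = 2
H (Max): max(7, -5, -8) = 7
I (Max): max(7, 2) = 7
J (Max): max(5, 6, -9) = 6
G (Min): min(7, 7, 6) = 6
L (Max): max(8, -5, -4) = 8
M (Max): max(2, 7, -3) = 7
K (Min): min(8, 7, -8) = -8
B (Max): max(2, 6, -8) = 6
Root (Min): min(6, -5, -5) = -5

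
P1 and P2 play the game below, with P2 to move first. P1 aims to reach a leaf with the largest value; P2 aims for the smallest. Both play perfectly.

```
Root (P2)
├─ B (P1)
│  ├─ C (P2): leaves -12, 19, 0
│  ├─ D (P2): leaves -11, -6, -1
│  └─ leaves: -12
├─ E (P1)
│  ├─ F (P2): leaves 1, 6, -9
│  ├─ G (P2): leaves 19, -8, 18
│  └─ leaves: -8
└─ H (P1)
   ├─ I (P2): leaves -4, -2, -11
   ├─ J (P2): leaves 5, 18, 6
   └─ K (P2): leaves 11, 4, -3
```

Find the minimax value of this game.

-11

C (P2): min(-12, 19, 0) = -12
D (P2): min(-11, -6, -1) = -11
B (P1): max(-12, -11, -12) = -11
F (P2): min(1, 6, -9) = -9
G (P2): min(19, -8, 18) = -8
E (P1): max(-9, -8, -8) = -8
I (P2): min(-4, -2, -11) = -11
J (P2): min(5, 18, 6) = 5
K (P2): min(11, 4, -3) = -3
H (P1): max(-11, 5, -3) = 5
Root (P2): min(-11, -8, 5) = -11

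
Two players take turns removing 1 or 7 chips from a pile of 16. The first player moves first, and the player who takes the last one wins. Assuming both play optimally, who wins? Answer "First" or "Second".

Second

Mark each pile size as W (mover wins) or L (mover loses):
i:   0  1  2  3  4  5  6  7  8  9 10 11 12 13 14 15 16
     L  W  L  W  L  W  L  W  L  W  L  W  L  W  L  W  L
Position 16 is L, so the second player wins.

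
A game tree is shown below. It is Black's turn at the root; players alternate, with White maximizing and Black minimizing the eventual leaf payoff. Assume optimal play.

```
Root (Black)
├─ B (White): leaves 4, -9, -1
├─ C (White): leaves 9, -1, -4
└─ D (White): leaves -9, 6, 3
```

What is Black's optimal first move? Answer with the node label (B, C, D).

B

B (White): max(4, -9, -1) = 4
C (White): max(9, -1, -4) = 9
D (White): max(-9, 6, 3) = 6
Root (Black): min(4, 9, 6) = 4
Black picks the child with the lowest value: B (value 4).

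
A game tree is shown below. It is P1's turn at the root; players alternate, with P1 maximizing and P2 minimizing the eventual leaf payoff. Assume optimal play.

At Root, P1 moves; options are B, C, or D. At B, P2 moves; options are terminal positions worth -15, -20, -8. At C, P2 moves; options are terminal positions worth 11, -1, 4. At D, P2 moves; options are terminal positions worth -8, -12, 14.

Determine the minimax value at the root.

-1

B (P2): min(-15, -20, -8) = -20
C (P2): min(11, -1, 4) = -1
D (P2): min(-8, -12, 14) = -12
Root (P1): max(-20, -1, -12) = -1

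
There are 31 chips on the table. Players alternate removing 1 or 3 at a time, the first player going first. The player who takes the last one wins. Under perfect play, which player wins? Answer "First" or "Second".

Positions where the player to move wins (W) vs loses (L):
i:   0  1  2  3  4  5  6  7  8  9 10 11 12 13 14 15 16 17 18 19 20 21 22 23 24 25 26 27 28 29 30 31
     L  W  L  W  L  W  L  W  L  W  L  W  L  W  L  W  L  W  L  W  L  W  L  W  L  W  L  W  L  W  L  W
Position 31 is W, so the first player wins.

First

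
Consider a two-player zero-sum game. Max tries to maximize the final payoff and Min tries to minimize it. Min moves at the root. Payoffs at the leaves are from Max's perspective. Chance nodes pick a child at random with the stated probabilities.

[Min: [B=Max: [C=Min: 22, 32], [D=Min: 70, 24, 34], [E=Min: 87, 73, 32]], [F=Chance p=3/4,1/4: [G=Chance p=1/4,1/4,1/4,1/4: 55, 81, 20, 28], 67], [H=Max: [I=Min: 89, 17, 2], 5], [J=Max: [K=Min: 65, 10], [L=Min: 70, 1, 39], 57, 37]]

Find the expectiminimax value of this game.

C (Min): min(22, 32) = 22
D (Min): min(70, 24, 34) = 24
E (Min): min(87, 73, 32) = 32
B (Max): max(22, 24, 32) = 32
G (Chance): 1/4·55 + 1/4·81 + 1/4·20 + 1/4·28 = 46
F (Chance): 3/4·46 + 1/4·67 = 51.25
I (Min): min(89, 17, 2) = 2
H (Max): max(2, 5) = 5
K (Min): min(65, 10) = 10
L (Min): min(70, 1, 39) = 1
J (Max): max(10, 1, 57, 37) = 57
Root (Min): min(32, 51.25, 5, 57) = 5

5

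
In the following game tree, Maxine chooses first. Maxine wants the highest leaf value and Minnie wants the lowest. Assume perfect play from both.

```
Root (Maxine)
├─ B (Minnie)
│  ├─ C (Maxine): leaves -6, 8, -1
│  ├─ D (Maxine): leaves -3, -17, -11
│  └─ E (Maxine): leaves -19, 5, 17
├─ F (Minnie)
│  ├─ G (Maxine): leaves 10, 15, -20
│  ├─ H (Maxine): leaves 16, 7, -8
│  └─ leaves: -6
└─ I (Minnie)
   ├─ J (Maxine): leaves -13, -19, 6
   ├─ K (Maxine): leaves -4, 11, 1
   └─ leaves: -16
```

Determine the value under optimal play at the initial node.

-3

C (Maxine): max(-6, 8, -1) = 8
D (Maxine): max(-3, -17, -11) = -3
E (Maxine): max(-19, 5, 17) = 17
B (Minnie): min(8, -3, 17) = -3
G (Maxine): max(10, 15, -20) = 15
H (Maxine): max(16, 7, -8) = 16
F (Minnie): min(15, 16, -6) = -6
J (Maxine): max(-13, -19, 6) = 6
K (Maxine): max(-4, 11, 1) = 11
I (Minnie): min(6, 11, -16) = -16
Root (Maxine): max(-3, -6, -16) = -3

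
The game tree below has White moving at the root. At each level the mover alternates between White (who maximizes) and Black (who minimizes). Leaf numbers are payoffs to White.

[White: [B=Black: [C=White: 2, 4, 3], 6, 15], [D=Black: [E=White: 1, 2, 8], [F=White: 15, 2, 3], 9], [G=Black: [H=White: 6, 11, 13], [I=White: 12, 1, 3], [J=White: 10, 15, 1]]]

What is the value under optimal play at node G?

H: max(6, 11, 13) = 13
I: max(12, 1, 3) = 12
J: max(10, 15, 1) = 15
G: min(13, 12, 15) = 12

12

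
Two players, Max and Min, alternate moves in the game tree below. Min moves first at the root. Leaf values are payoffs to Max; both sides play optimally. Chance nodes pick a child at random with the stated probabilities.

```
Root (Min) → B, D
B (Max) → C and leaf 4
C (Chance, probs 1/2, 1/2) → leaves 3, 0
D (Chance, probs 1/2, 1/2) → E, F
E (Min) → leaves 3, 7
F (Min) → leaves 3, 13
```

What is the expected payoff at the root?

C (Chance): 1/2·3 + 1/2·0 = 1.5
B (Max): max(1.5, 4) = 4
E (Min): min(3, 7) = 3
F (Min): min(3, 13) = 3
D (Chance): 1/2·3 + 1/2·3 = 3
Root (Min): min(4, 3) = 3

3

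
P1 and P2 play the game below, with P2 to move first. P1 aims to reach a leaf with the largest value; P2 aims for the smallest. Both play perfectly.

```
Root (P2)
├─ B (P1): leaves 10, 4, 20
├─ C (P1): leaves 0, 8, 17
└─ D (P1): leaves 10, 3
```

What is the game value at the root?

B (P1): max(10, 4, 20) = 20
C (P1): max(0, 8, 17) = 17
D (P1): max(10, 3) = 10
Root (P2): min(20, 17, 10) = 10

10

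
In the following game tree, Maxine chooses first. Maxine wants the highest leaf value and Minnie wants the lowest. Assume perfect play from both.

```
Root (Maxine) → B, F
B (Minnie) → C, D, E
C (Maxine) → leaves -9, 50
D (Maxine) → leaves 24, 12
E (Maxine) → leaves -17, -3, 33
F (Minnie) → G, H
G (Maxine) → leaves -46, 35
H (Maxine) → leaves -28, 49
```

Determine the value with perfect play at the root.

C (Maxine): max(-9, 50) = 50
D (Maxine): max(24, 12) = 24
E (Maxine): max(-17, -3, 33) = 33
B (Minnie): min(50, 24, 33) = 24
G (Maxine): max(-46, 35) = 35
H (Maxine): max(-28, 49) = 49
F (Minnie): min(35, 49) = 35
Root (Maxine): max(24, 35) = 35

35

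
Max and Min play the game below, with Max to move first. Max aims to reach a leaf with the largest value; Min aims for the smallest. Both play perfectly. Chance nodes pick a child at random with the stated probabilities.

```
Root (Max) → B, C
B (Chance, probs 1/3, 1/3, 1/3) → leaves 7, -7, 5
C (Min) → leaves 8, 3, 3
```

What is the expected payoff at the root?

3

B (Chance): 1/3·7 + 1/3·-7 + 1/3·5 = 1.67
C (Min): min(8, 3, 3) = 3
Root (Max): max(1.67, 3) = 3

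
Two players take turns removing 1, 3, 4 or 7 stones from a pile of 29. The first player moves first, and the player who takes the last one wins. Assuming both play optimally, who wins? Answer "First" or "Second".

Positions where the player to move wins (W) vs loses (L):
i:   0  1  2  3  4  5  6  7  8  9 10 11 12 13 14 15 16 17 18 19 20 21 22 23 24 25 26 27 28 29
     L  W  L  W  W  W  W  W  L  W  L  W  W  W  W  W  L  W  L  W  W  W  W  W  L  W  L  W  W  W
Position 29 is W, so the first player wins.

First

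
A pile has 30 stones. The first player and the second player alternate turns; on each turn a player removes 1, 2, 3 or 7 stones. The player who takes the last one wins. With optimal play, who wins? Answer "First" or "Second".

Positions where the player to move wins (W) vs loses (L):
i:   0  1  2  3  4  5  6  7  8  9 10 11 12 13 14 15 16 17 18 19 20 21 22 23 24 25 26 27 28 29 30
     L  W  W  W  L  W  W  W  L  W  W  W  L  W  W  W  L  W  W  W  L  W  W  W  L  W  W  W  L  W  W
Position 30 is W, so the first player wins.

First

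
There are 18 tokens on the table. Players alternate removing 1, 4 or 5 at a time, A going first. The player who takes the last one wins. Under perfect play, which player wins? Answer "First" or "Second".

Second

i:   0  1  2  3  4  5  6  7  8  9 10 11 12 13 14 15 16 17 18
     L  W  L  W  W  W  W  W  L  W  L  W  W  W  W  W  L  W  L
Position 18 is L, so the second player wins.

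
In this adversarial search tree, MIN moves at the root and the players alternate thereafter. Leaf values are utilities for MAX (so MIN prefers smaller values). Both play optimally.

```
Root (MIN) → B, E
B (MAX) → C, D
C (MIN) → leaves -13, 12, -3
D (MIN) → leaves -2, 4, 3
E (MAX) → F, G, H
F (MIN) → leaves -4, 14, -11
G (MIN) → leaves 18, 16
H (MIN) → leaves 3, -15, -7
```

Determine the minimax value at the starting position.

C (MIN): min(-13, 12, -3) = -13
D (MIN): min(-2, 4, 3) = -2
B (MAX): max(-13, -2) = -2
F (MIN): min(-4, 14, -11) = -11
G (MIN): min(18, 16) = 16
H (MIN): min(3, -15, -7) = -15
E (MAX): max(-11, 16, -15) = 16
Root (MIN): min(-2, 16) = -2

-2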